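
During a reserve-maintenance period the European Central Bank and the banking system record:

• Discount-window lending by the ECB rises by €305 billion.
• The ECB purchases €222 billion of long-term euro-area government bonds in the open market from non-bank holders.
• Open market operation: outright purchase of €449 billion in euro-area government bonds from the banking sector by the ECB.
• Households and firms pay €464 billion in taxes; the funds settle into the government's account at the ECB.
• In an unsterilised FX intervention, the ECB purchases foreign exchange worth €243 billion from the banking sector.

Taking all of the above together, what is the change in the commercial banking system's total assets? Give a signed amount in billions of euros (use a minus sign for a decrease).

Discount-window loan €305 billion: bank balance sheets expand → +€305B.
Asset purchase (from non-banks) €222 billion: bank balance sheets expand → +€222B.
OMO purchase (from banks) €449 billion: just an asset swap on bank balance sheets → 0.
Government account inflow €464 billion: bank balance sheets shrink → −€464B.
FX purchase €243 billion: just an asset swap on bank balance sheets → 0.
Net: 305 + 222 + 0 − 464 + 0 = +€63 billion.

+€63 billion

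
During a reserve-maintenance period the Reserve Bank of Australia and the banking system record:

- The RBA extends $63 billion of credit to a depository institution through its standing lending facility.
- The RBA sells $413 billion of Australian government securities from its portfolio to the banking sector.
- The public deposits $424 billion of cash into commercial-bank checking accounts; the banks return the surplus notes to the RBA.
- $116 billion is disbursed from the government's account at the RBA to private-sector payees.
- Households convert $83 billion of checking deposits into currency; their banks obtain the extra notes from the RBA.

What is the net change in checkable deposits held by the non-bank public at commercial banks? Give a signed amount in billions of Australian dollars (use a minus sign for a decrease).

+$457 billion

Discount-window loan $63 billion: the counterparty is a bank, so public deposits are unchanged → 0.
OMO sale (to banks) $413 billion: the counterparty is a bank, so public deposits are unchanged → 0.
Currency deposit $424 billion: non-bank counterparties' bank balances rise → +$424B.
Government spending $116 billion: non-bank counterparties' bank balances rise → +$116B.
Currency withdrawal $83 billion: non-bank counterparties' bank balances fall → −$83B.
Net: 0 + 0 + 424 + 116 − 83 = +$457 billion.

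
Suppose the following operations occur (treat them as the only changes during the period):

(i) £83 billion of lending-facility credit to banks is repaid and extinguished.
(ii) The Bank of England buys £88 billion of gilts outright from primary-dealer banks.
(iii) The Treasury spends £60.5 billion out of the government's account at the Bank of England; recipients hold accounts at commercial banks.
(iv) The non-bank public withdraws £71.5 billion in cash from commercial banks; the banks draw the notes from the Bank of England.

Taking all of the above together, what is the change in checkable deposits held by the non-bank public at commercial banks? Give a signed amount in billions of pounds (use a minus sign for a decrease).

-£11 billion

Discount-window repayment £83 billion: the counterparty is a bank, so public deposits are unchanged → 0.
OMO purchase (from banks) £88 billion: the counterparty is a bank, so public deposits are unchanged → 0.
Government spending £60.5 billion: non-bank counterparties' bank balances rise → +£60.5B.
Currency withdrawal £71.5 billion: non-bank counterparties' bank balances fall → −£71.5B.
Net: 0 + 0 + 60.5 − 71.5 = -£11 billion.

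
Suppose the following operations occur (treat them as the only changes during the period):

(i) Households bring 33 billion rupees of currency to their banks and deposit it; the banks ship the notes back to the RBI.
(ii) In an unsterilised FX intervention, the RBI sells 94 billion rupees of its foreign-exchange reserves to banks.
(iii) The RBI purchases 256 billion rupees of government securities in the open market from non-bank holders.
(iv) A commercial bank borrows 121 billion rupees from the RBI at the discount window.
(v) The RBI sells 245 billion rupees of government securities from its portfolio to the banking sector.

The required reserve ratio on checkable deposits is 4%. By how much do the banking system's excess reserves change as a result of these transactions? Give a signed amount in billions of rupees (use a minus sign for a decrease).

+59.44 billion

Currency deposit 33 billion rupees: reserves +33B, deposits +33B.
FX sale 94 billion rupees: reserves −94B, deposits 0.
Asset purchase (from non-banks) 256 billion rupees: reserves +256B, deposits +256B.
Discount-window loan 121 billion rupees: reserves +121B, deposits 0.
OMO sale (to banks) 245 billion rupees: reserves −245B, deposits 0.
Totals: Δreserves = +71B, Δdeposits = +289B.
Δrequired reserves = 4% × +289B = +11.56B.
Δexcess reserves = Δreserves − Δrequired = +71B − (+11.56B) = +59.44 billion.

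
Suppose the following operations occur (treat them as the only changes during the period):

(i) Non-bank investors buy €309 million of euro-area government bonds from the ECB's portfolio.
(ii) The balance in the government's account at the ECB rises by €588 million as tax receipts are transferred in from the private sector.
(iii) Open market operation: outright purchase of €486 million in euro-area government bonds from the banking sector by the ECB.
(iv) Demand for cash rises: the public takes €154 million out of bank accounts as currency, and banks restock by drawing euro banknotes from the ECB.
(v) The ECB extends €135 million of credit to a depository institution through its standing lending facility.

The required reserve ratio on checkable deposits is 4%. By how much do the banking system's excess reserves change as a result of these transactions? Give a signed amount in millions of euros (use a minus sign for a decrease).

-€387.96 million

Asset sale (to non-banks) €309 million: reserves −€309M, deposits −€309M.
Government account inflow €588 million: reserves −€588M, deposits −€588M.
OMO purchase (from banks) €486 million: reserves +€486M, deposits 0.
Currency withdrawal €154 million: reserves −€154M, deposits −€154M.
Discount-window loan €135 million: reserves +€135M, deposits 0.
Totals: Δreserves = −€430M, Δdeposits = −€1051M.
Δrequired reserves = 4% × −€1051M = −€42.04M.
Δexcess reserves = Δreserves − Δrequired = −€430M − (−€42.04M) = -€387.96 million.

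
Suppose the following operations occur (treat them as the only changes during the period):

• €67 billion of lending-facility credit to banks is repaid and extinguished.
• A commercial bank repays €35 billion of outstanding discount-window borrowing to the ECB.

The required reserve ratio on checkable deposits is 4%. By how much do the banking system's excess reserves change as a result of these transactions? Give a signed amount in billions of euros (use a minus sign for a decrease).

-€102 billion

Discount-window repayment €67 billion: reserves −€67B, deposits 0.
Discount-window repayment €35 billion: reserves −€35B, deposits 0.
Totals: Δreserves = −€102B, Δdeposits = 0.
Δrequired reserves = 4% × 0 = 0.
Δexcess reserves = Δreserves − Δrequired = −€102B − (0) = -€102 billion.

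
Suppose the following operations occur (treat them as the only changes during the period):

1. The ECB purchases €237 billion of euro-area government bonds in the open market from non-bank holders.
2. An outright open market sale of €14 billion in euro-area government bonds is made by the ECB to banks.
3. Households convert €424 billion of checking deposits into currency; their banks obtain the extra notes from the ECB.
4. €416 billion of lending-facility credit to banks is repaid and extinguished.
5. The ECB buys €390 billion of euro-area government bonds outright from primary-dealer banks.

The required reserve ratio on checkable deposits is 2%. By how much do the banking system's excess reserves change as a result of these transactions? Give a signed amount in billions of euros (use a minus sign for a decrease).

-€223.26 billion

Asset purchase (from non-banks) €237 billion: reserves +€237B, deposits +€237B.
OMO sale (to banks) €14 billion: reserves −€14B, deposits 0.
Currency withdrawal €424 billion: reserves −€424B, deposits −€424B.
Discount-window repayment €416 billion: reserves −€416B, deposits 0.
OMO purchase (from banks) €390 billion: reserves +€390B, deposits 0.
Totals: Δreserves = −€227B, Δdeposits = −€187B.
Δrequired reserves = 2% × −€187B = −€3.74B.
Δexcess reserves = Δreserves − Δrequired = −€227B − (−€3.74B) = -€223.26 billion.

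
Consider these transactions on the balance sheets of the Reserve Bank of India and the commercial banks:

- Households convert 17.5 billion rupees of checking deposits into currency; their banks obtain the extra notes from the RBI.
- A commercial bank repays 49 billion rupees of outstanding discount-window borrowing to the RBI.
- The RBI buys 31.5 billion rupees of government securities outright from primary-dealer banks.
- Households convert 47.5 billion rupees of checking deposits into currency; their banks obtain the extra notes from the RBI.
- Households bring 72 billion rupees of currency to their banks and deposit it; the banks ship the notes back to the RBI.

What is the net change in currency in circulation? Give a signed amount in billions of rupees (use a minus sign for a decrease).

Currency withdrawal 17.5 billion rupees: notes leave the central bank → +17.5B.
Discount-window repayment 49 billion rupees: no currency enters or leaves circulation → 0.
OMO purchase (from banks) 31.5 billion rupees: no currency enters or leaves circulation → 0.
Currency withdrawal 47.5 billion rupees: notes leave the central bank → +47.5B.
Currency deposit 72 billion rupees: notes return to the central bank → −72B.
Net: 17.5 + 0 + 0 + 47.5 − 72 = -7 billion.

-7 billion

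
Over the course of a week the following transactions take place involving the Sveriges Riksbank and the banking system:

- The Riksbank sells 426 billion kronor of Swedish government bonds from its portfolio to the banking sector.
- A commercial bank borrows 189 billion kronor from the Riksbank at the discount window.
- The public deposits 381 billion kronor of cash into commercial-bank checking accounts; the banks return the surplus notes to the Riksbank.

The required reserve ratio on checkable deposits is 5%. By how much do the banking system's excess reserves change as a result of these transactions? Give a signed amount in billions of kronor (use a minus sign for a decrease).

OMO sale (to banks) 426 billion kronor: reserves −426B, deposits 0.
Discount-window loan 189 billion kronor: reserves +189B, deposits 0.
Currency deposit 381 billion kronor: reserves +381B, deposits +381B.
Totals: Δreserves = +144B, Δdeposits = +381B.
Δrequired reserves = 5% × +381B = +19.05B.
Δexcess reserves = Δreserves − Δrequired = +144B − (+19.05B) = +124.95 billion.

+124.95 billion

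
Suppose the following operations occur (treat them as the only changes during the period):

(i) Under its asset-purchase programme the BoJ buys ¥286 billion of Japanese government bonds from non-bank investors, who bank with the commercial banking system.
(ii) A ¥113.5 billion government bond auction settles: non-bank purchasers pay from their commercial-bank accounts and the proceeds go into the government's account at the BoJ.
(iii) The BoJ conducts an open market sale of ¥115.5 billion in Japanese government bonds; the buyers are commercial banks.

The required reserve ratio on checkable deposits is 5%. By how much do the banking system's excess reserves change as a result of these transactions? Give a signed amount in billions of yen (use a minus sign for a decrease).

Asset purchase (from non-banks) ¥286 billion: reserves +¥286B, deposits +¥286B.
Government account inflow ¥113.5 billion: reserves −¥113.5B, deposits −¥113.5B.
OMO sale (to banks) ¥115.5 billion: reserves −¥115.5B, deposits 0.
Totals: Δreserves = +¥57B, Δdeposits = +¥172.5B.
Δrequired reserves = 5% × +¥172.5B = +¥8.625B.
Δexcess reserves = Δreserves − Δrequired = +¥57B − (+¥8.625B) = +¥48.375 billion.

+¥48.375 billion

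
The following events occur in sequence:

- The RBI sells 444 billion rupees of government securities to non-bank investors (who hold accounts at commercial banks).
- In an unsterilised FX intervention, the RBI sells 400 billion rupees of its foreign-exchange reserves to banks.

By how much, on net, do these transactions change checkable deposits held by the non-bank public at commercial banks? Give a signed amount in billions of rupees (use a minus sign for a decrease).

RBI balance sheet:
  Assets:      Securities −444B, Foreign assets −400B
  Liabilities: Bank reserves −844B
Commercial banking system:
  Assets:      Reserves at CB −844B, Foreign assets +400B
  Liabilities: Checkable deposits −444B
So the change in checkable deposits held by the non-bank public at commercial banks is -444 billion.

-444 billion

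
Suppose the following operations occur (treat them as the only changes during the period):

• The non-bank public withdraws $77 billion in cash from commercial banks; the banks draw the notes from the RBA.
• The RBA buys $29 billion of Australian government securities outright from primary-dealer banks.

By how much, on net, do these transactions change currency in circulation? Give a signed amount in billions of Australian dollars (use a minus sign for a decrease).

+$77 billion

RBA balance sheet:
  Assets:      Securities +$29B
  Liabilities: Bank reserves −$48B, Currency in circulation +$77B
Commercial banking system:
  Assets:      Reserves at CB −$48B, Securities −$29B
  Liabilities: Checkable deposits −$77B
So the change in currency in circulation is +$77 billion.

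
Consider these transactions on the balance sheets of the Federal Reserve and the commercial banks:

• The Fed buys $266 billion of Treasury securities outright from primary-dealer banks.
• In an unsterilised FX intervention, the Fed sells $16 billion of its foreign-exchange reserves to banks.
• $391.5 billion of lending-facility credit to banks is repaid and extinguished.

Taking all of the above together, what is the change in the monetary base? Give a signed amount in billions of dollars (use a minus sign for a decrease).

Fed balance sheet:
  Assets:      Securities +$266B, Loans to banks −$391.5B, Foreign assets −$16B
  Liabilities: Bank reserves −$141.5B
Monetary base = currency + reserves: 0 + (−$141.5B) = -$141.5 billion.

-$141.5 billion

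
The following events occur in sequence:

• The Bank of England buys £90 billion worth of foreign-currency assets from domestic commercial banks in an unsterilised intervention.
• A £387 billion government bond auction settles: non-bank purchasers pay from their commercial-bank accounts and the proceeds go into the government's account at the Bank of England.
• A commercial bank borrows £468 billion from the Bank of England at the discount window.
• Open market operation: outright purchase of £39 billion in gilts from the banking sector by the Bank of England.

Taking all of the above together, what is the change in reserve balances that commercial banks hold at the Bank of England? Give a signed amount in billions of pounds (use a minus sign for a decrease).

+£210 billion

FX purchase £90 billion: the Bank of England pays by crediting reserve accounts → +£90B.
Government account inflow £387 billion: funds move from bank reserves into the government account → −£387B.
Discount-window loan £468 billion: the loan is credited to the bank's reserve account → +£468B.
OMO purchase (from banks) £39 billion: the Bank of England pays by crediting reserve accounts → +£39B.
Net: 90 − 387 + 468 + 39 = +£210 billion.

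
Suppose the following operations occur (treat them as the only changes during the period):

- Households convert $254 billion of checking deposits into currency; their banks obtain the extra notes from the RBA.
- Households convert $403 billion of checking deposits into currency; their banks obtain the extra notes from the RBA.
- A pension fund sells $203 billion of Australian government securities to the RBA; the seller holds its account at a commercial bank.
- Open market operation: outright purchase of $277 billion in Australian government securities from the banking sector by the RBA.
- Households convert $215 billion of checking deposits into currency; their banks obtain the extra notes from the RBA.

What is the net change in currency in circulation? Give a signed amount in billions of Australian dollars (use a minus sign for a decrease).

Currency withdrawal $254 billion: notes leave the central bank → +$254B.
Currency withdrawal $403 billion: notes leave the central bank → +$403B.
Asset purchase (from non-banks) $203 billion: no currency enters or leaves circulation → 0.
OMO purchase (from banks) $277 billion: no currency enters or leaves circulation → 0.
Currency withdrawal $215 billion: notes leave the central bank → +$215B.
Net: 254 + 403 + 0 + 0 + 215 = +$872 billion.

+$872 billion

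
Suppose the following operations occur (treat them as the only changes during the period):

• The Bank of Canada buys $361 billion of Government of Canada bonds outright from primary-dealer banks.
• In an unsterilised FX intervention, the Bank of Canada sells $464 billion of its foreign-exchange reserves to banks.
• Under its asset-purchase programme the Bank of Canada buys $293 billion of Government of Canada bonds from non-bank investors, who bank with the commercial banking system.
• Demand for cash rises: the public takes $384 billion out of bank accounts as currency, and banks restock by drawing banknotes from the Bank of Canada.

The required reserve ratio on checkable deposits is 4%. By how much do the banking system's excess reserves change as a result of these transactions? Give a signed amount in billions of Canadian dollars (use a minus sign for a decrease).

-$190.36 billion

OMO purchase (from banks) $361 billion: reserves +$361B, deposits 0.
FX sale $464 billion: reserves −$464B, deposits 0.
Asset purchase (from non-banks) $293 billion: reserves +$293B, deposits +$293B.
Currency withdrawal $384 billion: reserves −$384B, deposits −$384B.
Totals: Δreserves = −$194B, Δdeposits = −$91B.
Δrequired reserves = 4% × −$91B = −$3.64B.
Δexcess reserves = Δreserves − Δrequired = −$194B − (−$3.64B) = -$190.36 billion.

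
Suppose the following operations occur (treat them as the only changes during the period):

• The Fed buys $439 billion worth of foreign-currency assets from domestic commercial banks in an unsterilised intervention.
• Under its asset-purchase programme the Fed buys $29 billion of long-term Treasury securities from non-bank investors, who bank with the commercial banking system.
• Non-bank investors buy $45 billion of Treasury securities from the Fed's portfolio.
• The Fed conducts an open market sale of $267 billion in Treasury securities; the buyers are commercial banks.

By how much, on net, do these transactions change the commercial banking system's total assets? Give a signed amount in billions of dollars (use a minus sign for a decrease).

FX purchase $439 billion: just an asset swap on bank balance sheets → 0.
Asset purchase (from non-banks) $29 billion: bank balance sheets expand → +$29B.
Asset sale (to non-banks) $45 billion: bank balance sheets shrink → −$45B.
OMO sale (to banks) $267 billion: just an asset swap on bank balance sheets → 0.
Net: 0 + 29 − 45 + 0 = -$16 billion.

-$16 billion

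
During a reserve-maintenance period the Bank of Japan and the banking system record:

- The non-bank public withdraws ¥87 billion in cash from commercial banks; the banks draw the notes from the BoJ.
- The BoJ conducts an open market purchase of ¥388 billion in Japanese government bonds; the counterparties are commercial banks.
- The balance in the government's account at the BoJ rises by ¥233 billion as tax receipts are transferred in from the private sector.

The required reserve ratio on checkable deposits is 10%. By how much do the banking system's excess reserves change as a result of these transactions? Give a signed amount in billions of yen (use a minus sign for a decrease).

+¥100 billion

Currency withdrawal ¥87 billion: reserves −¥87B, deposits −¥87B.
OMO purchase (from banks) ¥388 billion: reserves +¥388B, deposits 0.
Government account inflow ¥233 billion: reserves −¥233B, deposits −¥233B.
Totals: Δreserves = +¥68B, Δdeposits = −¥320B.
Δrequired reserves = 10% × −¥320B = −¥32B.
Δexcess reserves = Δreserves − Δrequired = +¥68B − (−¥32B) = +¥100 billion.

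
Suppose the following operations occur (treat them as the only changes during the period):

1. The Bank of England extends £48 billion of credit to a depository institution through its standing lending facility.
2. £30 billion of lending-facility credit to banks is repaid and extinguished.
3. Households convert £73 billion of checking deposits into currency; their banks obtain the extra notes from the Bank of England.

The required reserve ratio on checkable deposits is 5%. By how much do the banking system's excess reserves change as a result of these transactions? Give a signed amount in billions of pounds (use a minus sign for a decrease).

-£51.35 billion

Discount-window loan £48 billion: reserves +£48B, deposits 0.
Discount-window repayment £30 billion: reserves −£30B, deposits 0.
Currency withdrawal £73 billion: reserves −£73B, deposits −£73B.
Totals: Δreserves = −£55B, Δdeposits = −£73B.
Δrequired reserves = 5% × −£73B = −£3.65B.
Δexcess reserves = Δreserves − Δrequired = −£55B − (−£3.65B) = -£51.35 billion.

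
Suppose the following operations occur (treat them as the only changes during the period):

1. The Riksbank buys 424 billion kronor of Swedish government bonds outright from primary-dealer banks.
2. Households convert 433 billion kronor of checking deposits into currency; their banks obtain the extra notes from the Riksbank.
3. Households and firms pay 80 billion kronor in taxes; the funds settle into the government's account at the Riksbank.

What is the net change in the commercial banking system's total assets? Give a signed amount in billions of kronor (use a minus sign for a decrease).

Riksbank balance sheet:
  Assets:      Securities +424B
  Liabilities: Bank reserves −89B, Currency in circulation +433B, Government deposits +80B
Commercial banking system:
  Assets:      Reserves at CB −89B, Securities −424B
  Liabilities: Checkable deposits −513B
Change in total bank assets = -513 billion.

-513 billion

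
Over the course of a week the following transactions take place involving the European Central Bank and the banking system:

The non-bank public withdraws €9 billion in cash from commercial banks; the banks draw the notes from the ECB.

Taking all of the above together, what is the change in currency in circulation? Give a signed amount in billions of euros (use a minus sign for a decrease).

+€9 billion

ECB balance sheet:
  Assets:      no change
  Liabilities: Bank reserves −€9B, Currency in circulation +€9B
So the change in currency in circulation is +€9 billion.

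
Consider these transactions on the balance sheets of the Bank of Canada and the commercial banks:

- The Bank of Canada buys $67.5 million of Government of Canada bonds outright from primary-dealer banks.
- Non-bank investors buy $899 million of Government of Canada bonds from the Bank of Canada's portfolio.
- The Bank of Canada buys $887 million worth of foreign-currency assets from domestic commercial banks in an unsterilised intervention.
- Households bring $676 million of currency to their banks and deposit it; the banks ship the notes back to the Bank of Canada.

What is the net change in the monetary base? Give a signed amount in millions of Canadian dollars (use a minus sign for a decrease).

+$55.5 million

Bank of Canada balance sheet:
  Assets:      Securities −$831.5M, Foreign assets +$887M
  Liabilities: Bank reserves +$731.5M, Currency in circulation −$676M
Monetary base = currency + reserves: −$676M + (+$731.5M) = +$55.5 million.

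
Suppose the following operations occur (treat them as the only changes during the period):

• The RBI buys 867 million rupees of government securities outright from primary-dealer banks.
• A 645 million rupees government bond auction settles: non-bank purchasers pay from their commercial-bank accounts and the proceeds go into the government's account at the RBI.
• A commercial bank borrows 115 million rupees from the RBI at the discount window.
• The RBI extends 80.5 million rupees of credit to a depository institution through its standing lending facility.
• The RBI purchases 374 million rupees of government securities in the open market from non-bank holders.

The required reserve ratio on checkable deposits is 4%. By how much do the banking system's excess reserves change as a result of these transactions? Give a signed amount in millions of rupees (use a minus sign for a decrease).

+802.34 million

OMO purchase (from banks) 867 million rupees: reserves +867M, deposits 0.
Government account inflow 645 million rupees: reserves −645M, deposits −645M.
Discount-window loan 115 million rupees: reserves +115M, deposits 0.
Discount-window loan 80.5 million rupees: reserves +80.5M, deposits 0.
Asset purchase (from non-banks) 374 million rupees: reserves +374M, deposits +374M.
Totals: Δreserves = +791.5M, Δdeposits = −271M.
Δrequired reserves = 4% × −271M = −10.84M.
Δexcess reserves = Δreserves − Δrequired = +791.5M − (−10.84M) = +802.34 million.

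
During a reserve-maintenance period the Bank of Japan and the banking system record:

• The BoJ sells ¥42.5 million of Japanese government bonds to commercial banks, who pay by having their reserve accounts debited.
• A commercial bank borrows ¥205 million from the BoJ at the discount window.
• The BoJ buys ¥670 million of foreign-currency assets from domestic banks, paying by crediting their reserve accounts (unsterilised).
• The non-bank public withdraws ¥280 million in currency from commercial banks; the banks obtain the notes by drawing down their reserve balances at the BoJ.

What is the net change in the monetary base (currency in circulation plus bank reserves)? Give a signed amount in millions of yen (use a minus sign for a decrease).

OMO sale (to banks) ¥42.5 million: BoJ balance sheet contracts → −¥42.5M.
Discount-window loan ¥205 million: BoJ balance sheet expands → +¥205M.
FX purchase ¥670 million: BoJ balance sheet expands → +¥670M.
Currency withdrawal ¥280 million: just a shift between currency and reserves — both are base money → 0.
Net: −42.5 + 205 + 670 + 0 = +¥832.5 million.

+¥832.5 million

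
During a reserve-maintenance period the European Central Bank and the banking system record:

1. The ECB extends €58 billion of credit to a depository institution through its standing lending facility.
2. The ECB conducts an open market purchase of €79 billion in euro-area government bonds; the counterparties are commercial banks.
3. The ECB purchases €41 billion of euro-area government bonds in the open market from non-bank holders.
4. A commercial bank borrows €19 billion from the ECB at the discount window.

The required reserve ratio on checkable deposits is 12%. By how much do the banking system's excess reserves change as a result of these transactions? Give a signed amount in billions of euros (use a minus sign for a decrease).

+€192.08 billion

Discount-window loan €58 billion: reserves +€58B, deposits 0.
OMO purchase (from banks) €79 billion: reserves +€79B, deposits 0.
Asset purchase (from non-banks) €41 billion: reserves +€41B, deposits +€41B.
Discount-window loan €19 billion: reserves +€19B, deposits 0.
Totals: Δreserves = +€197B, Δdeposits = +€41B.
Δrequired reserves = 12% × +€41B = +€4.92B.
Δexcess reserves = Δreserves − Δrequired = +€197B − (+€4.92B) = +€192.08 billion.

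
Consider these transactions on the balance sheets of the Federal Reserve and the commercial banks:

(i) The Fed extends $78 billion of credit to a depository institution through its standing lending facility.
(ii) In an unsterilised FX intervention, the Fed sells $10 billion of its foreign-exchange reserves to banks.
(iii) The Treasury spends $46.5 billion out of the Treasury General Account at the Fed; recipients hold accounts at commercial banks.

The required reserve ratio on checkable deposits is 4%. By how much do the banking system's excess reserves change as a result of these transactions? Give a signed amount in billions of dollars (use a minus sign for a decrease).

+$112.64 billion

Discount-window loan $78 billion: reserves +$78B, deposits 0.
FX sale $10 billion: reserves −$10B, deposits 0.
Government spending $46.5 billion: reserves +$46.5B, deposits +$46.5B.
Totals: Δreserves = +$114.5B, Δdeposits = +$46.5B.
Δrequired reserves = 4% × +$46.5B = +$1.86B.
Δexcess reserves = Δreserves − Δrequired = +$114.5B − (+$1.86B) = +$112.64 billion.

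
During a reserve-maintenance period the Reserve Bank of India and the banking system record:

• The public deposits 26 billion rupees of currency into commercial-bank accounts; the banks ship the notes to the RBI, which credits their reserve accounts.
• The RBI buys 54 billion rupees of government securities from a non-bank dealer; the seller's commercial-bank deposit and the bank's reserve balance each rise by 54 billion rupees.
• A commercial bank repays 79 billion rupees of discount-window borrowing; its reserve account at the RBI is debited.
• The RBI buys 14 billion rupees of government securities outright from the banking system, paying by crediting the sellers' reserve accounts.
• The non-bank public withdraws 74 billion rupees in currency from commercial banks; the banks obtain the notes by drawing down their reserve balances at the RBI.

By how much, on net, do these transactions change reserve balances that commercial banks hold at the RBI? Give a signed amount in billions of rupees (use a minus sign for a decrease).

-59 billion

Currency deposit 26 billion rupees: returned notes are swapped for reserve credit → +26B.
Asset purchase (from non-banks) 54 billion rupees: the RBI pays by crediting reserve accounts → +54B.
Discount-window repayment 79 billion rupees: repayment is debited from reserves → −79B.
OMO purchase (from banks) 14 billion rupees: the RBI pays by crediting reserve accounts → +14B.
Currency withdrawal 74 billion rupees: banks swap reserves for currency → −74B.
Net: 26 + 54 − 79 + 14 − 74 = -59 billion.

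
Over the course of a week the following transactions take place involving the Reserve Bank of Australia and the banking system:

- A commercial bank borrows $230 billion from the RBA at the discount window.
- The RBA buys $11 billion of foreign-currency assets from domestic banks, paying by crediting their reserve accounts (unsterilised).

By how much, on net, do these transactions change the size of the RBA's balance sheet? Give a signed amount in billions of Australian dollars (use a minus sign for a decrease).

RBA balance sheet:
  Assets:      Loans to banks +$230B, Foreign assets +$11B
  Liabilities: Bank reserves +$241B
Commercial banking system:
  Assets:      Reserves at CB +$241B, Foreign assets −$11B
  Liabilities: Borrowings from CB +$230B
Change in total RBA assets = +$241 billion.

+$241 billion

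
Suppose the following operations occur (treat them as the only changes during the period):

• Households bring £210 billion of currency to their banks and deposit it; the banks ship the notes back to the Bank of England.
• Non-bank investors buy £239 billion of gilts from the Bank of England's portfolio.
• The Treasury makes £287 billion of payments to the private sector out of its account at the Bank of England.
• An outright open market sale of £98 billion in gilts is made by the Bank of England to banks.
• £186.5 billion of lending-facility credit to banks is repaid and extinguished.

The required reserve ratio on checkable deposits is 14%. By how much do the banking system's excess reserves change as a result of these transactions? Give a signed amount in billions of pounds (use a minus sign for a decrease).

Currency deposit £210 billion: reserves +£210B, deposits +£210B.
Asset sale (to non-banks) £239 billion: reserves −£239B, deposits −£239B.
Government spending £287 billion: reserves +£287B, deposits +£287B.
OMO sale (to banks) £98 billion: reserves −£98B, deposits 0.
Discount-window repayment £186.5 billion: reserves −£186.5B, deposits 0.
Totals: Δreserves = −£26.5B, Δdeposits = +£258B.
Δrequired reserves = 14% × +£258B = +£36.12B.
Δexcess reserves = Δreserves − Δrequired = −£26.5B − (+£36.12B) = -£62.62 billion.

-£62.62 billion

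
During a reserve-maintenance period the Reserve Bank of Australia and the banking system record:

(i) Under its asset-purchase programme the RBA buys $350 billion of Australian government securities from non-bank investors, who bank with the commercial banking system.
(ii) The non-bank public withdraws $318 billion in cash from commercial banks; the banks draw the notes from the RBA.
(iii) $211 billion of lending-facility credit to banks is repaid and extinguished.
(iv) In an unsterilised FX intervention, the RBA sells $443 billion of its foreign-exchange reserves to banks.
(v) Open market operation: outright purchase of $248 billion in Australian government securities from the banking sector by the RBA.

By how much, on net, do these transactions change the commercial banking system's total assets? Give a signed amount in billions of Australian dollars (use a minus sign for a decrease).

-$179 billion

RBA balance sheet:
  Assets:      Securities +$598B, Loans to banks −$211B, Foreign assets −$443B
  Liabilities: Bank reserves −$374B, Currency in circulation +$318B
Commercial banking system:
  Assets:      Reserves at CB −$374B, Securities −$248B, Foreign assets +$443B
  Liabilities: Checkable deposits +$32B, Borrowings from CB −$211B
Change in total bank assets = -$179 billion.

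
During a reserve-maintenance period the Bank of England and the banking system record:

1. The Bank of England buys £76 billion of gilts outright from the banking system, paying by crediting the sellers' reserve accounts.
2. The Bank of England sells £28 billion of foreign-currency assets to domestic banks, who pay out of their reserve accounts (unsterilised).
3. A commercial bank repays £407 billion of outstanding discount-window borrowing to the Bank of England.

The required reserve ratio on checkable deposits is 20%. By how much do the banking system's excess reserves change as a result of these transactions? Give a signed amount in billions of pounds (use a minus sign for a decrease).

-£359 billion

OMO purchase (from banks) £76 billion: reserves +£76B, deposits 0.
FX sale £28 billion: reserves −£28B, deposits 0.
Discount-window repayment £407 billion: reserves −£407B, deposits 0.
Totals: Δreserves = −£359B, Δdeposits = 0.
Δrequired reserves = 20% × 0 = 0.
Δexcess reserves = Δreserves − Δrequired = −£359B − (0) = -£359 billion.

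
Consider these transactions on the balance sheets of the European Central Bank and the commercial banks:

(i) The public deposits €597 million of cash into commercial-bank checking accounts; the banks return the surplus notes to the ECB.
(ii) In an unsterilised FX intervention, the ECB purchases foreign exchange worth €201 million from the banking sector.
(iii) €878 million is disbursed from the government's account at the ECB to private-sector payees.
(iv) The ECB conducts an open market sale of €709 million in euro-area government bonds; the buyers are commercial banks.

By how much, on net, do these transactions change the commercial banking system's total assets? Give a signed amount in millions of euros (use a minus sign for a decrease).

+€1475 million

Currency deposit €597 million: bank balance sheets expand → +€597M.
FX purchase €201 million: just an asset swap on bank balance sheets → 0.
Government spending €878 million: bank balance sheets expand → +€878M.
OMO sale (to banks) €709 million: just an asset swap on bank balance sheets → 0.
Net: 597 + 0 + 878 + 0 = +€1475 million.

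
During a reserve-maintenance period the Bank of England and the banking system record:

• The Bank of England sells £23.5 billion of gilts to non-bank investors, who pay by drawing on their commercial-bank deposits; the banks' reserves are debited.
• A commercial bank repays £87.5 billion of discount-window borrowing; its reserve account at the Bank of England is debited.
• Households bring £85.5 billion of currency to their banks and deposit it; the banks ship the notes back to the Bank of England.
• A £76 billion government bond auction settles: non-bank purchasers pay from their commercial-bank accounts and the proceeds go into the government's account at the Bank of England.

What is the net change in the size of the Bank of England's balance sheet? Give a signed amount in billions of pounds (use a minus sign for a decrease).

-£111 billion

Asset sale (to non-banks) £23.5 billion: a Bank of England asset is shed → −£23.5B.
Discount-window repayment £87.5 billion: a Bank of England asset is shed → −£87.5B.
Currency deposit £85.5 billion: only the composition of liabilities changes → 0.
Government account inflow £76 billion: only the composition of liabilities changes → 0.
Net: −23.5 − 87.5 + 0 + 0 = -£111 billion.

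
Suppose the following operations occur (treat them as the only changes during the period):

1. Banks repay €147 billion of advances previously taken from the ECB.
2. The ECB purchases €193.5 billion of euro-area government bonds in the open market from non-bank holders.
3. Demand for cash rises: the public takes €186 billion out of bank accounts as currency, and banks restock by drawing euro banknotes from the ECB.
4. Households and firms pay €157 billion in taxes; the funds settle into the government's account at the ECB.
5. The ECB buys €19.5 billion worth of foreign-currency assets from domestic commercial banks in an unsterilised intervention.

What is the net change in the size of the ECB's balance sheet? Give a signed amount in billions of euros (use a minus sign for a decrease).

+€66 billion

Discount-window repayment €147 billion: an ECB asset is shed → −€147B.
Asset purchase (from non-banks) €193.5 billion: an ECB asset is acquired → +€193.5B.
Currency withdrawal €186 billion: only the composition of liabilities changes → 0.
Government account inflow €157 billion: only the composition of liabilities changes → 0.
FX purchase €19.5 billion: an ECB asset is acquired → +€19.5B.
Net: −147 + 193.5 + 0 + 0 + 19.5 = +€66 billion.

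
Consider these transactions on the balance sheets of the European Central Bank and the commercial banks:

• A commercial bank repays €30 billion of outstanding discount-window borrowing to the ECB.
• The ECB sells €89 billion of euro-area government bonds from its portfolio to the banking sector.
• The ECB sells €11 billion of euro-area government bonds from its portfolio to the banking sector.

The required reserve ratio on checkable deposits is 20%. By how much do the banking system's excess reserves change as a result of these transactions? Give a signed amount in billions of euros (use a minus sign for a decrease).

Discount-window repayment €30 billion: reserves −€30B, deposits 0.
OMO sale (to banks) €89 billion: reserves −€89B, deposits 0.
OMO sale (to banks) €11 billion: reserves −€11B, deposits 0.
Totals: Δreserves = −€130B, Δdeposits = 0.
Δrequired reserves = 20% × 0 = 0.
Δexcess reserves = Δreserves − Δrequired = −€130B − (0) = -€130 billion.

-€130 billion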